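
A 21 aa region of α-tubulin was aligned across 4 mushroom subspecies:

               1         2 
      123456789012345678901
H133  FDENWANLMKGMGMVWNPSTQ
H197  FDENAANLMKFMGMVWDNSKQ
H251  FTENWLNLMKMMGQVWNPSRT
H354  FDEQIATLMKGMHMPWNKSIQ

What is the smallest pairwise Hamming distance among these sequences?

5

Pairwise Hamming distances:
  H133 vs H197: 5
  H133 vs H251: 6
  H133 vs H354: 7
  H197 vs H251: 9
  H197 vs H354: 9
  H251 vs H354: 12
The smallest is 5, between H133 and H197.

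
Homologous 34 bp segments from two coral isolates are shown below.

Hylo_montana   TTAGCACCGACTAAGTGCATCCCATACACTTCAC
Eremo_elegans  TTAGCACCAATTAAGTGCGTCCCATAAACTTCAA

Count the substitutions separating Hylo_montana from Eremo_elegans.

The sequences differ at positions 9 (G/A), 11 (C/T), 19 (A/G), 27 (C/A), 34 (C/A).
That gives 5 mismatches out of 34 aligned sites, so the Hamming distance is 5.

5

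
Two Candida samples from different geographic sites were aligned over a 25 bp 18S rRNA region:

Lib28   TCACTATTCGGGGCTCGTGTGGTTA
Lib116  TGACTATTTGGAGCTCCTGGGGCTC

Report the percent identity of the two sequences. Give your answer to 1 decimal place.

72.0%

The sequences differ at positions 2 (C/G), 9 (C/T), 12 (G/A), 17 (G/C), 20 (T/G), 23 (T/C), 25 (A/C).
18 of the 25 sites match, so the percent identity is 18/25 × 100 = 72.0%.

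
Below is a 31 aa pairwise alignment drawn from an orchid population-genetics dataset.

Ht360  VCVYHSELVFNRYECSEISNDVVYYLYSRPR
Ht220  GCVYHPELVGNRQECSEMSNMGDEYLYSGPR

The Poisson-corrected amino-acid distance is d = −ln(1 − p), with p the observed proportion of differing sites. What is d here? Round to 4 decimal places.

Differing sites — 1:V/G; 6:S/P; 10:F/G; 13:Y/Q; 18:I/M; 21:D/M; 22:V/G; 23:V/D; 24:Y/E; 29:R/G.
p = 10/31 = 0.322581.
d = −ln(1 − 0.322581) = −ln(0.677419) = 0.3895.

0.3895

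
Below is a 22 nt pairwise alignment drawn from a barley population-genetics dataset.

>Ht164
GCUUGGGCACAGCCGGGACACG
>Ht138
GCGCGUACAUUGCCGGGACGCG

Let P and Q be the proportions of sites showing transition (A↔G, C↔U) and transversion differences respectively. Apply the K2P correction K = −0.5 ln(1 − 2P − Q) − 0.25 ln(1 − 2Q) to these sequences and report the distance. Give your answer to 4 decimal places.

0.4262

The sequences differ at positions 3 (U/G, transversion), 4 (U/C, transition), 6 (G/U, transversion), 7 (G/A, transition), 10 (C/U, transition), 11 (A/U, transversion), 20 (A/G, transition).
Of the 7 differences, 4 transitions and 3 transversions over 22 sites: P = 4/22 = 0.181818, Q = 3/22 = 0.136364.
d = −0.5·ln(0.500000) − 0.25·ln(0.727272) = −0.5·(-0.693147) − 0.25·(-0.318455) = 0.4262.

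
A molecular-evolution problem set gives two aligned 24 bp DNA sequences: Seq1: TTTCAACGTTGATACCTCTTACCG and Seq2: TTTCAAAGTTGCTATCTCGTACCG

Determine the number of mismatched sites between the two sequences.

Mismatches occur at site 7 (C↔A), site 12 (A↔C), site 15 (C↔T), site 19 (T↔G).
That gives 4 mismatches out of 24 aligned sites, so the Hamming distance is 4.

4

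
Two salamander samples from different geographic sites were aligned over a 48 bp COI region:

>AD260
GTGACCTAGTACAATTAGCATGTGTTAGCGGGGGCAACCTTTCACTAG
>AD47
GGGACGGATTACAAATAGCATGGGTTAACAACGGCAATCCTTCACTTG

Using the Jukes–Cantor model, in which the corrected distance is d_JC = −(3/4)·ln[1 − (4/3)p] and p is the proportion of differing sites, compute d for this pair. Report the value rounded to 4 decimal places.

0.3360

The sequences differ at positions 2 (T/G), 6 (C/G), 7 (T/G), 9 (G/T), 15 (T/A), 23 (T/G), 28 (G/A), 30 (G/A), 31 (G/A), 32 (G/C), 38 (C/T), 40 (T/C), 47 (A/T).
p = 13/48 = 0.270833.
d = −0.75 · ln(1 − (4/3)·0.270833) = −0.75 · ln(0.638889) = −0.75 · (-0.448025) = 0.3360.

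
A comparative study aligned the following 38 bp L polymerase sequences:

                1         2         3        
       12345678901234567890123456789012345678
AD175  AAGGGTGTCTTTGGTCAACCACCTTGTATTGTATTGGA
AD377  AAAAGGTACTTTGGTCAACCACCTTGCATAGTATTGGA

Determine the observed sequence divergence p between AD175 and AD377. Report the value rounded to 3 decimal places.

Differing sites — 3:G/A; 4:G/A; 6:T/G; 7:G/T; 8:T/A; 27:T/C; 30:T/A.
There are 7 differences over 38 sites, so p = 7/38 = 0.184.

0.184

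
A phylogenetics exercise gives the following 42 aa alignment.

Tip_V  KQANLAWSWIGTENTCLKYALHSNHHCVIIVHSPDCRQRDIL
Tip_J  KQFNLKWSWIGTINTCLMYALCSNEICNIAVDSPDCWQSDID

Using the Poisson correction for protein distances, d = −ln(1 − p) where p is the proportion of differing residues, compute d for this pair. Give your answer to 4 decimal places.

Differing sites — 3:A/F; 6:A/K; 13:E/I; 18:K/M; 22:H/C; 25:H/E; 26:H/I; 28:V/N; 30:I/A; 32:H/D; 37:R/W; 39:R/S; 42:L/D.
p = 13/42 = 0.309524.
d = −ln(1 − 0.309524) = −ln(0.690476) = 0.3704.

0.3704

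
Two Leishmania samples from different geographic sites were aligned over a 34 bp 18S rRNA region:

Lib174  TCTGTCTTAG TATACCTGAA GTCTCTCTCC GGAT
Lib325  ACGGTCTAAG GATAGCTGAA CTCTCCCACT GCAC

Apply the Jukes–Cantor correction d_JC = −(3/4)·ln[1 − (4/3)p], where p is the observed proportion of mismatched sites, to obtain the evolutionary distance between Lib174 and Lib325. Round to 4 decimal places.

Differing sites — 1:T/A; 3:T/G; 8:T/A; 11:T/G; 15:C/G; 21:G/C; 26:T/C; 28:T/A; 30:C/T; 32:G/C; 34:T/C.
p = 11/34 = 0.323529.
d = −0.75 · ln(1 − (4/3)·0.323529) = −0.75 · ln(0.568628) = −0.75 · (-0.564529) = 0.4234.

0.4234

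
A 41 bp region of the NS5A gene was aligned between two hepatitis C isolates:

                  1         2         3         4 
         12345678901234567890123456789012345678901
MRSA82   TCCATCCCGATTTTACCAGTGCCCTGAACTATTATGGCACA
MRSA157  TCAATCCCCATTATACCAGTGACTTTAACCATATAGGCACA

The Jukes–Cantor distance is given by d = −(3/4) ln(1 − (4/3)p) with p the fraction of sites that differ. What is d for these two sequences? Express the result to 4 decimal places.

Differing sites — 3:C/A; 9:G/C; 13:T/A; 22:C/A; 24:C/T; 26:G/T; 30:T/C; 33:T/A; 34:A/T; 35:T/A.
p = 10/41 = 0.243902.
d = −0.75 · ln(1 − (4/3)·0.243902) = −0.75 · ln(0.674797) = −0.75 · (-0.393343) = 0.2950.

0.2950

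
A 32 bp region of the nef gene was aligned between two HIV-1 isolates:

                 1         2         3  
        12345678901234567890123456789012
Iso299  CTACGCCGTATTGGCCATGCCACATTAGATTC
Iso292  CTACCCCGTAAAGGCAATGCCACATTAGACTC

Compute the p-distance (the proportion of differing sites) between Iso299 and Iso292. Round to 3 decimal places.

Mismatches occur at site 5 (G/C), site 11 (T/A), site 12 (T/A), site 16 (C/A), site 30 (T/C).
There are 5 differences over 32 sites, so p = 5/32 = 0.156.

0.156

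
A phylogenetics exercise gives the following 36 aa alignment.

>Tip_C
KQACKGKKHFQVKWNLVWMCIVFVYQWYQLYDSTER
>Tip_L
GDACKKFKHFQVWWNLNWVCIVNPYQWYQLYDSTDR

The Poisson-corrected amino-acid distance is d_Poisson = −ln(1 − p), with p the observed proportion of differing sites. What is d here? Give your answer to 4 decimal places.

The sequences differ at positions 1 (K/G), 2 (Q/D), 6 (G/K), 7 (K/F), 13 (K/W), 17 (V/N), 19 (M/V), 23 (F/N), 24 (V/P), 35 (E/D).
p = 10/36 = 0.277778.
d = −ln(1 − 0.277778) = −ln(0.722222) = 0.3254.

0.3254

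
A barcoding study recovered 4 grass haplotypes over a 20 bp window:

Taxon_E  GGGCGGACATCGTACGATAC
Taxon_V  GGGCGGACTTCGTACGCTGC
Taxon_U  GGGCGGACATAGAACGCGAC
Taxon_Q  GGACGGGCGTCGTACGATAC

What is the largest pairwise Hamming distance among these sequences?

Pairwise Hamming distances:
  Taxon_E vs Taxon_V: 3
  Taxon_E vs Taxon_U: 4
  Taxon_E vs Taxon_Q: 3
  Taxon_V vs Taxon_U: 5
  Taxon_V vs Taxon_Q: 5
  Taxon_U vs Taxon_Q: 7
The largest is 7, between Taxon_U and Taxon_Q.

7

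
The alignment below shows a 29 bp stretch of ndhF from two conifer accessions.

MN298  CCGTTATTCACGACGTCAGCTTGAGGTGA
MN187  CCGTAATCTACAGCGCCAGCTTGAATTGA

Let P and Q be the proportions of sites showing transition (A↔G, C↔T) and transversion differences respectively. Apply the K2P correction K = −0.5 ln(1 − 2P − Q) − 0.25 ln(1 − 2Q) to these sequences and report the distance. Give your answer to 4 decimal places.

The sequences differ at positions 5 (T/A, transversion), 8 (T/C, transition), 9 (C/T, transition), 12 (G/A, transition), 13 (A/G, transition), 16 (T/C, transition), 25 (G/A, transition), 26 (G/T, transversion).
Of the 8 differences, 6 transitions and 2 transversions over 29 sites: P = 6/29 = 0.206897, Q = 2/29 = 0.068966.
d = −0.5·ln(0.517240) − 0.25·ln(0.862068) = −0.5·(-0.659248) − 0.25·(-0.148421) = 0.3667.

0.3667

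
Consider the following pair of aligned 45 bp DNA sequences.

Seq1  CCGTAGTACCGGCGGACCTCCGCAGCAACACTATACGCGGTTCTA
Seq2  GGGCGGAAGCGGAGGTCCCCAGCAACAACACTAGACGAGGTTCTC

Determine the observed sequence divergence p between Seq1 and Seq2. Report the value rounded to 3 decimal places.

Differing sites — 1:C/G; 2:C/G; 4:T/C; 5:A/G; 7:T/A; 9:C/G; 13:C/A; 16:A/T; 19:T/C; 21:C/A; 25:G/A; 34:T/G; 38:C/A; 45:A/C.
There are 14 differences over 45 sites, so p = 14/45 = 0.311.

0.311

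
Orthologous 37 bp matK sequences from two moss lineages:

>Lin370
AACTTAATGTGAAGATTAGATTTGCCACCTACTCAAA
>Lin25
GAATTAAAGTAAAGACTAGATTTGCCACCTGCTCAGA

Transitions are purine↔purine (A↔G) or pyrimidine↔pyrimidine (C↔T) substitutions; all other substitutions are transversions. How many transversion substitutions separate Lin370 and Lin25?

2

Differing sites — 1:A/G (Ti); 3:C/A (Tv); 8:T/A (Tv); 11:G/A (Ti); 16:T/C (Ti); 31:A/G (Ti); 36:A/G (Ti).
Of the 7 differences, 5 transitions and 2 transversions, so the answer is 2.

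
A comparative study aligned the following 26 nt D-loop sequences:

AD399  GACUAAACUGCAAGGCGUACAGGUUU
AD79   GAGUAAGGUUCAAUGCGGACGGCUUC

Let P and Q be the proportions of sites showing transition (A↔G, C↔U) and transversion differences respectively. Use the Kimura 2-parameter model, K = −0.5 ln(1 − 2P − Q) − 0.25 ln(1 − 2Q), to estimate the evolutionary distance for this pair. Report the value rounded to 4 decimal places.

0.4643

The sequences differ at positions 3 (C/G, transversion), 7 (A/G, transition), 8 (C/G, transversion), 10 (G/U, transversion), 14 (G/U, transversion), 18 (U/G, transversion), 21 (A/G, transition), 23 (G/C, transversion), 26 (U/C, transition).
Of the 9 differences, 3 transitions and 6 transversions over 26 sites: P = 3/26 = 0.115385, Q = 6/26 = 0.230769.
d = −0.5·ln(0.538461) − 0.25·ln(0.538462) = −0.5·(-0.619040) − 0.25·(-0.619038) = 0.4643.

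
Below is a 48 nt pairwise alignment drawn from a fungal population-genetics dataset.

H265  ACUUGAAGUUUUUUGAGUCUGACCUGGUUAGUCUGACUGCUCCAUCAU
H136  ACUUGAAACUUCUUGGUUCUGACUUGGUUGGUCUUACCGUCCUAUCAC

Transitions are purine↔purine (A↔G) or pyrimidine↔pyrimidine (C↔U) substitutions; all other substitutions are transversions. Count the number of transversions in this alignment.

2

Differing sites — 8:G/A (Ti); 9:U/C (Ti); 12:U/C (Ti); 16:A/G (Ti); 17:G/U (Tv); 24:C/U (Ti); 30:A/G (Ti); 35:G/U (Tv); 38:U/C (Ti); 40:C/U (Ti); 41:U/C (Ti); 43:C/U (Ti); 48:U/C (Ti).
Of the 13 differences, 11 transitions and 2 transversions, so the answer is 2.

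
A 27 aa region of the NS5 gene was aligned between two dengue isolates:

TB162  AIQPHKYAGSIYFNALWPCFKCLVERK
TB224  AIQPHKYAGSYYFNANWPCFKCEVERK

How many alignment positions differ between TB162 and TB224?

3

Mismatches occur at site 11 (I→Y), site 16 (L→N), site 23 (L→E).
That gives 3 mismatches out of 27 aligned sites, so the Hamming distance is 3.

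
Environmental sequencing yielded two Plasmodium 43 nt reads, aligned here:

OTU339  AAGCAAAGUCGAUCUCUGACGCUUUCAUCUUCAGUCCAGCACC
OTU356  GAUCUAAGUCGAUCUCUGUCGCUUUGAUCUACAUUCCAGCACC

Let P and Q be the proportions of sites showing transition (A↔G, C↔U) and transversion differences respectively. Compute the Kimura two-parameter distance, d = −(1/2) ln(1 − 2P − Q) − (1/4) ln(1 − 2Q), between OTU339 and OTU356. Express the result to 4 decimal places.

Mismatches occur at site 1 (A/G, transition), site 3 (G/U, transversion), site 5 (A/U, transversion), site 19 (A/U, transversion), site 26 (C/G, transversion), site 31 (U/A, transversion), site 34 (G/U, transversion).
Of the 7 differences, 1 transition and 6 transversions over 43 sites: P = 1/43 = 0.023256, Q = 6/43 = 0.139535.
d = −0.5·ln(0.813953) − 0.25·ln(0.720930) = −0.5·(-0.205853) − 0.25·(-0.327213) = 0.1847.

0.1847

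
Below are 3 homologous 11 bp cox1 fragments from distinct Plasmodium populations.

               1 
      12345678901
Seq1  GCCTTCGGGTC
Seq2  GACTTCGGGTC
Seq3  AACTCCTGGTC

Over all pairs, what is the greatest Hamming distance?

4

Pairwise Hamming distances:
  Seq1 vs Seq2: 1
  Seq1 vs Seq3: 4
  Seq2 vs Seq3: 3
The largest is 4, between Seq1 and Seq3.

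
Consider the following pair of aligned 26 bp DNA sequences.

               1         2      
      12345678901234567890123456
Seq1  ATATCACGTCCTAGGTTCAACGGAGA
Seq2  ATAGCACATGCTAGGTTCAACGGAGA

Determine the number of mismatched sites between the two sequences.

Mismatches occur at site 4 (T↔G), site 8 (G↔A), site 10 (C↔G).
That gives 3 mismatches out of 26 aligned sites, so the Hamming distance is 3.

3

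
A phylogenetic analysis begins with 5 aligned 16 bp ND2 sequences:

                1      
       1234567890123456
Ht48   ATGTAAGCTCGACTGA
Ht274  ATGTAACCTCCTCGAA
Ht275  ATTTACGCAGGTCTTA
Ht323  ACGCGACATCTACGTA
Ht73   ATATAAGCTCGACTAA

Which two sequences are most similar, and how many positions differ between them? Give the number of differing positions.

Pairwise Hamming distances:
  Ht48 vs Ht274: 5
  Ht48 vs Ht275: 6
  Ht48 vs Ht323: 8
  Ht48 vs Ht73: 2
  Ht274 vs Ht275: 8
  Ht274 vs Ht323: 7
  Ht274 vs Ht73: 5
  Ht275 vs Ht323: 12
  Ht275 vs Ht73: 6
  Ht323 vs Ht73: 9
The smallest is 2, between Ht48 and Ht73.

2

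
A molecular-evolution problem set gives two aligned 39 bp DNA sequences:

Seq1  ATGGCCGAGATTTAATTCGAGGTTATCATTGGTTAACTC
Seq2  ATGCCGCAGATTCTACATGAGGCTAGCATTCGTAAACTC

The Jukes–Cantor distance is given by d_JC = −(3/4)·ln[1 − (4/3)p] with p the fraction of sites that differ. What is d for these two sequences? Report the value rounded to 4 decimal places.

0.3961

The sequences differ at positions 4 (G/C), 6 (C/G), 7 (G/C), 13 (T/C), 14 (A/T), 16 (T/C), 17 (T/A), 18 (C/T), 23 (T/C), 26 (T/G), 31 (G/C), 34 (T/A).
p = 12/39 = 0.307692.
d = −0.75 · ln(1 − (4/3)·0.307692) = −0.75 · ln(0.589744) = −0.75 · (-0.528067) = 0.3961.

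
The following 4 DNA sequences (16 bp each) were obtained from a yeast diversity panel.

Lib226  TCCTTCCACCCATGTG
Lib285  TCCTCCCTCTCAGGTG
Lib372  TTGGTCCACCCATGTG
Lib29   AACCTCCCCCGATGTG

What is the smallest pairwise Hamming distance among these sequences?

3

Pairwise Hamming distances:
  Lib226 vs Lib285: 4
  Lib226 vs Lib372: 3
  Lib226 vs Lib29: 5
  Lib285 vs Lib372: 7
  Lib285 vs Lib29: 8
  Lib372 vs Lib29: 6
The smallest is 3, between Lib226 and Lib372.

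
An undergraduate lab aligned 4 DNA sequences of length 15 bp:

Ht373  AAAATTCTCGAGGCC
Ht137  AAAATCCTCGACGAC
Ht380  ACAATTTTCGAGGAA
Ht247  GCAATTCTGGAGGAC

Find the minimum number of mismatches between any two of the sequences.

3

Pairwise Hamming distances:
  Ht373 vs Ht137: 3
  Ht373 vs Ht380: 4
  Ht373 vs Ht247: 4
  Ht137 vs Ht380: 5
  Ht137 vs Ht247: 5
  Ht380 vs Ht247: 4
The smallest is 3, between Ht373 and Ht137.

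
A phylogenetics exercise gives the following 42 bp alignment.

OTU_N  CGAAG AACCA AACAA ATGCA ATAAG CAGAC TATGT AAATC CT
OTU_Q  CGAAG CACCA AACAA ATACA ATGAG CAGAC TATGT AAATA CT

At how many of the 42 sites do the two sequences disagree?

4

Differing sites — 6:A/C; 18:G/A; 23:A/G; 40:C/A.
That gives 4 mismatches out of 42 aligned sites, so the Hamming distance is 4.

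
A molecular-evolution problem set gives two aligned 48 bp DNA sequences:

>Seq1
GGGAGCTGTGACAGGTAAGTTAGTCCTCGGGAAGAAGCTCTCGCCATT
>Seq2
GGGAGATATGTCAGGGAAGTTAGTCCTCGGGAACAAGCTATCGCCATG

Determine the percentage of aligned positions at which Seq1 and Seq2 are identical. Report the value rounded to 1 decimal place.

85.4%

Differing sites — 6:C/A; 8:G/A; 11:A/T; 16:T/G; 34:G/C; 40:C/A; 48:T/G.
41 of the 48 sites match, so the percent identity is 41/48 × 100 = 85.4%.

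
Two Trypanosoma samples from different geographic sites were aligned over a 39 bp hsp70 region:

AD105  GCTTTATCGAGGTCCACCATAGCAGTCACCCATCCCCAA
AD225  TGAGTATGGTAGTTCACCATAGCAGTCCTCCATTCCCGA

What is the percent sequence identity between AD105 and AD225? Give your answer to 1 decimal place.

The sequences differ at positions 1 (G/T), 2 (C/G), 3 (T/A), 4 (T/G), 8 (C/G), 10 (A/T), 11 (G/A), 14 (C/T), 28 (A/C), 29 (C/T), 34 (C/T), 38 (A/G).
27 of the 39 sites match, so the percent identity is 27/39 × 100 = 69.2%.

69.2%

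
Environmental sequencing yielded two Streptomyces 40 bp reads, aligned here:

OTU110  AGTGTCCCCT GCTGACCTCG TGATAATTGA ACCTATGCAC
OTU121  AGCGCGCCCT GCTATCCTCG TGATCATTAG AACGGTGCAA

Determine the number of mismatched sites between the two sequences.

The sequences differ at positions 3 (T/C), 5 (T/C), 6 (C/G), 14 (G/A), 15 (A/T), 25 (A/C), 29 (G/A), 30 (A/G), 32 (C/A), 34 (T/G), 35 (A/G), 40 (C/A).
That gives 12 mismatches out of 40 aligned sites, so the Hamming distance is 12.

12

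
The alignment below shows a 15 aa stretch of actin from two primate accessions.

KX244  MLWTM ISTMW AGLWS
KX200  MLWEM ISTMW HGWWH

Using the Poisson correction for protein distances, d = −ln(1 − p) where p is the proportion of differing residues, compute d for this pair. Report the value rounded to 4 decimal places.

The sequences differ at positions 4 (T/E), 11 (A/H), 13 (L/W), 15 (S/H).
p = 4/15 = 0.266667.
d = −ln(1 − 0.266667) = −ln(0.733333) = 0.3102.

0.3102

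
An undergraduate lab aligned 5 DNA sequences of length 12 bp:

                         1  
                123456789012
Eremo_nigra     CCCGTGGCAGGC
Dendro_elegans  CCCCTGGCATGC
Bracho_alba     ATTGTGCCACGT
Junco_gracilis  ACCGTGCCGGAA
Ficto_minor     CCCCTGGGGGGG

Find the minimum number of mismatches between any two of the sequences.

2

Pairwise Hamming distances:
  Eremo_nigra vs Dendro_elegans: 2
  Eremo_nigra vs Bracho_alba: 6
  Eremo_nigra vs Junco_gracilis: 5
  Eremo_nigra vs Ficto_minor: 4
  Dendro_elegans vs Bracho_alba: 7
  Dendro_elegans vs Junco_gracilis: 7
  Dendro_elegans vs Ficto_minor: 4
  Bracho_alba vs Junco_gracilis: 6
  Bracho_alba vs Ficto_minor: 9
  Junco_gracilis vs Ficto_minor: 6
The smallest is 2, between Eremo_nigra and Dendro_elegans.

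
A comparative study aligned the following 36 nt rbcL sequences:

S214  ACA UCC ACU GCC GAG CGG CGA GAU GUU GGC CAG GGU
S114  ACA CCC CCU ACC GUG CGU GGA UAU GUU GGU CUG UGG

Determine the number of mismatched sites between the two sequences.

Mismatches occur at site 4 (U↔C), site 7 (A↔C), site 10 (G↔A), site 14 (A↔U), site 18 (G↔U), site 19 (C↔G), site 22 (G↔U), site 30 (C↔U), site 32 (A↔U), site 34 (G↔U), site 36 (U↔G).
That gives 11 mismatches out of 36 aligned sites, so the Hamming distance is 11.

11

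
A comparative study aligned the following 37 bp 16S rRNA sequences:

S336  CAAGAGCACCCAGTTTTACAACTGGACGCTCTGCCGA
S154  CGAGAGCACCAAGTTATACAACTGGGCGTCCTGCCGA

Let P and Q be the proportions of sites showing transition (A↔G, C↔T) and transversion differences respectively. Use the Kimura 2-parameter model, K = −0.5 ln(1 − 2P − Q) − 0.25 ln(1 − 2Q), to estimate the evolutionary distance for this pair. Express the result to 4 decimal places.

0.1861

The sequences differ at positions 2 (A/G, transition), 11 (C/A, transversion), 16 (T/A, transversion), 26 (A/G, transition), 29 (C/T, transition), 30 (T/C, transition).
Of the 6 differences, 4 transitions and 2 transversions over 37 sites: P = 4/37 = 0.108108, Q = 2/37 = 0.054054.
d = −0.5·ln(0.729730) − 0.25·ln(0.891892) = −0.5·(-0.315081) − 0.25·(-0.114410) = 0.1861.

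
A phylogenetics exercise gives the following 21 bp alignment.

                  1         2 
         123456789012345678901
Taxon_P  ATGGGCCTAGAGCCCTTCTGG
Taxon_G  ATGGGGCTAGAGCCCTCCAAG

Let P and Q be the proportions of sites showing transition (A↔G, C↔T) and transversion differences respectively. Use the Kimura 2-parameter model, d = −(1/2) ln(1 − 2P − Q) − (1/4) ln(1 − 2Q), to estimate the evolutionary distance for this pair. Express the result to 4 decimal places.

Differing sites — 6:C/G (Tv); 17:T/C (Ti); 19:T/A (Tv); 20:G/A (Ti).
Of the 4 differences, 2 transitions and 2 transversions over 21 sites: P = 2/21 = 0.095238, Q = 2/21 = 0.095238.
d = −0.5·ln(0.714286) − 0.25·ln(0.809524) = −0.5·(-0.336472) − 0.25·(-0.211309) = 0.2211.

0.2211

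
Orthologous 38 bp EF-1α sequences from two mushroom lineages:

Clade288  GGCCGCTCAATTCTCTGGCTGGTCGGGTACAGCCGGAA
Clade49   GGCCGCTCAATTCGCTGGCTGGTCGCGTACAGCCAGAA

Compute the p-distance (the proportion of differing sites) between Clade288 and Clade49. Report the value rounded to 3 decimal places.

0.079

Mismatches occur at site 14 (T/G), site 26 (G/C), site 35 (G/A).
There are 3 differences over 38 sites, so p = 3/38 = 0.079.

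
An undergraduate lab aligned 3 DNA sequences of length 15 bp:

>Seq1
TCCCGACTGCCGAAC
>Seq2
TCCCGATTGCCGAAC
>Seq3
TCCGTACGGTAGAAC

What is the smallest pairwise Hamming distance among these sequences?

1

Pairwise Hamming distances:
  Seq1 vs Seq2: 1
  Seq1 vs Seq3: 5
  Seq2 vs Seq3: 6
The smallest is 1, between Seq1 and Seq2.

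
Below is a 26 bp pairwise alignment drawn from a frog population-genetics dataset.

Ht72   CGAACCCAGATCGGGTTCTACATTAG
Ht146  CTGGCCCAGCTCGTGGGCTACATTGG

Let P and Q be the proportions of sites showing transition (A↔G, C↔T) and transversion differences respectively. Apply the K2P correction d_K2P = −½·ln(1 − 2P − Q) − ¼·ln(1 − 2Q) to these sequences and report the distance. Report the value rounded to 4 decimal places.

0.3964

The sequences differ at positions 2 (G/T, transversion), 3 (A/G, transition), 4 (A/G, transition), 10 (A/C, transversion), 14 (G/T, transversion), 16 (T/G, transversion), 17 (T/G, transversion), 25 (A/G, transition).
Of the 8 differences, 3 transitions and 5 transversions over 26 sites: P = 3/26 = 0.115385, Q = 5/26 = 0.192308.
d = −0.5·ln(0.576922) − 0.25·ln(0.615384) = −0.5·(-0.550048) − 0.25·(-0.485509) = 0.3964.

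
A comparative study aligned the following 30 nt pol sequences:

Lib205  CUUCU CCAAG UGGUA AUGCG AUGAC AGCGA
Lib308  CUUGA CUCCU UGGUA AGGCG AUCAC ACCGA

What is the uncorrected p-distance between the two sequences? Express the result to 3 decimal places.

Mismatches occur at site 4 (C/G), site 5 (U/A), site 7 (C/U), site 8 (A/C), site 9 (A/C), site 10 (G/U), site 17 (U/G), site 23 (G/C), site 27 (G/C).
There are 9 differences over 30 sites, so p = 9/30 = 0.300.

0.300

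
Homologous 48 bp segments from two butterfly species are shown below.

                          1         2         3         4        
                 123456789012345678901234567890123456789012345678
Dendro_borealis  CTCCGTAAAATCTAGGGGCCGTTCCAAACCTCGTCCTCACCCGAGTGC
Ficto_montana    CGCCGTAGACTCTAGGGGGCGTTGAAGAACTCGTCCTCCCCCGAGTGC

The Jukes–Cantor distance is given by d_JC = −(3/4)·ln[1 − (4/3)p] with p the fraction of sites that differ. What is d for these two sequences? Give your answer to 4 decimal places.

0.2158

Differing sites — 2:T/G; 8:A/G; 10:A/C; 19:C/G; 24:C/G; 25:C/A; 27:A/G; 29:C/A; 39:A/C.
p = 9/48 = 0.187500.
d = −0.75 · ln(1 − (4/3)·0.187500) = −0.75 · ln(0.750000) = −0.75 · (-0.287682) = 0.2158.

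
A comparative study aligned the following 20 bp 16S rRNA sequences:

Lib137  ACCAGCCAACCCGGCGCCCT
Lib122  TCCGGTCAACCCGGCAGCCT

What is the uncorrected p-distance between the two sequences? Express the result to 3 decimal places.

Differing sites — 1:A/T; 4:A/G; 6:C/T; 16:G/A; 17:C/G.
There are 5 differences over 20 sites, so p = 5/20 = 0.250.

0.250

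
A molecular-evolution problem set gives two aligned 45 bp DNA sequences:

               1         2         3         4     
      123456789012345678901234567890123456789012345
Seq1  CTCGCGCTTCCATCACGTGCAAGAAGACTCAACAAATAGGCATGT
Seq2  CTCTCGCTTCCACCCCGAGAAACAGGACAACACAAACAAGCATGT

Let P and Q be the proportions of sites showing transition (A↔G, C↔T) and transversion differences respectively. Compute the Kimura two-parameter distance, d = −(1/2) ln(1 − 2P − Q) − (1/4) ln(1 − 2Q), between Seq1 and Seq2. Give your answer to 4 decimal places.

Mismatches occur at site 4 (G→T, transversion), site 13 (T→C, transition), site 15 (A→C, transversion), site 18 (T→A, transversion), site 20 (C→A, transversion), site 23 (G→C, transversion), site 25 (A→G, transition), site 29 (T→A, transversion), site 30 (C→A, transversion), site 31 (A→C, transversion), site 37 (T→C, transition), site 39 (G→A, transition).
Of the 12 differences, 4 transitions and 8 transversions over 45 sites: P = 4/45 = 0.088889, Q = 8/45 = 0.177778.
d = −0.5·ln(0.644444) − 0.25·ln(0.644444) = −0.5·(-0.439367) − 0.25·(-0.439367) = 0.3295.

0.3295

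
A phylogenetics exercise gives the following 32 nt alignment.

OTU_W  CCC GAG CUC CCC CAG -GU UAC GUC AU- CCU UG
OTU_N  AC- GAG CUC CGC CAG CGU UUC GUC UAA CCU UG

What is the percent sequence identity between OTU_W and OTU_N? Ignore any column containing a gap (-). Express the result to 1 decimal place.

82.8%

Excluding the 3 gap columns leaves 29 comparable sites.
Mismatches occur at site 1 (C→A), site 11 (C→G), site 20 (A→U), site 25 (A→U), site 26 (U→A).
24 of the 29 comparable sites match, so the percent identity is 24/29 × 100 = 82.8%.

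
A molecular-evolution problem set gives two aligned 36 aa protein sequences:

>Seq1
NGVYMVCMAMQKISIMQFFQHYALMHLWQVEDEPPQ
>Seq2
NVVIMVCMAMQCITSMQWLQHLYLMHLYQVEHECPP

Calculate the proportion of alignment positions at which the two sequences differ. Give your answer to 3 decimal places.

Differing sites — 2:G/V; 4:Y/I; 12:K/C; 14:S/T; 15:I/S; 18:F/W; 19:F/L; 22:Y/L; 23:A/Y; 28:W/Y; 32:D/H; 34:P/C; 36:Q/P.
There are 13 differences over 36 sites, so p = 13/36 = 0.361.

0.361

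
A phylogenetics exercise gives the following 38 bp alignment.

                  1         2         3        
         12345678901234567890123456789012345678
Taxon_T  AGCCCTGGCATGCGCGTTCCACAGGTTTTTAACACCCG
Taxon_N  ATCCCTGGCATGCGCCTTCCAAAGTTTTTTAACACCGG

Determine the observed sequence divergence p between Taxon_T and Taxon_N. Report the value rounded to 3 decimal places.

Mismatches occur at site 2 (G→T), site 16 (G→C), site 22 (C→A), site 25 (G→T), site 37 (C→G).
There are 5 differences over 38 sites, so p = 5/38 = 0.132.

0.132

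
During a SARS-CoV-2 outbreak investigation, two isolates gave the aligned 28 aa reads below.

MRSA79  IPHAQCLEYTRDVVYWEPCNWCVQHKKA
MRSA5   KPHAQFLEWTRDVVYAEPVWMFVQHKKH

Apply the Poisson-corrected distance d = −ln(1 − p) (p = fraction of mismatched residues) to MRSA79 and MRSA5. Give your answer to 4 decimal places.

The sequences differ at positions 1 (I/K), 6 (C/F), 9 (Y/W), 16 (W/A), 19 (C/V), 20 (N/W), 21 (W/M), 22 (C/F), 28 (A/H).
p = 9/28 = 0.321429.
d = −ln(1 − 0.321429) = −ln(0.678571) = 0.3878.

0.3878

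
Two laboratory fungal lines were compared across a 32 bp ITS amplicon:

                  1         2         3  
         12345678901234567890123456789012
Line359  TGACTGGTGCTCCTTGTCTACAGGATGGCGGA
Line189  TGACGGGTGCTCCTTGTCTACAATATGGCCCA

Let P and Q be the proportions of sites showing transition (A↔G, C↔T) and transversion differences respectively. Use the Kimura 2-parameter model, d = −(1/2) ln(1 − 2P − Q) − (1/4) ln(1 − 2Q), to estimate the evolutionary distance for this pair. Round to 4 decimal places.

Differing sites — 5:T/G (Tv); 23:G/A (Ti); 24:G/T (Tv); 30:G/C (Tv); 31:G/C (Tv).
Of the 5 differences, 1 transition and 4 transversions over 32 sites: P = 1/32 = 0.031250, Q = 4/32 = 0.125000.
d = −0.5·ln(0.812500) − 0.25·ln(0.750000) = −0.5·(-0.207639) − 0.25·(-0.287682) = 0.1757.

0.1757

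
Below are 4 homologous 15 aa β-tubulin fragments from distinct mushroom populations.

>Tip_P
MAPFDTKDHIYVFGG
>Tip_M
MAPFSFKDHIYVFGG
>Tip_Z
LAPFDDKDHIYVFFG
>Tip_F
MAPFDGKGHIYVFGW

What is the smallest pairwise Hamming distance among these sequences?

Pairwise Hamming distances:
  Tip_P vs Tip_M: 2
  Tip_P vs Tip_Z: 3
  Tip_P vs Tip_F: 3
  Tip_M vs Tip_Z: 4
  Tip_M vs Tip_F: 4
  Tip_Z vs Tip_F: 5
The smallest is 2, between Tip_P and Tip_M.

2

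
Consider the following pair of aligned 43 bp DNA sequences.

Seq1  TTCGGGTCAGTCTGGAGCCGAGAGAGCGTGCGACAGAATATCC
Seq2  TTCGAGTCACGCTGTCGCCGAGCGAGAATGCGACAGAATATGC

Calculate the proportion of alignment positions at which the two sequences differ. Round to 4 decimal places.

Mismatches occur at site 5 (G↔A), site 10 (G↔C), site 11 (T↔G), site 15 (G↔T), site 16 (A↔C), site 23 (A↔C), site 27 (C↔A), site 28 (G↔A), site 42 (C↔G).
There are 9 differences over 43 sites, so p = 9/43 = 0.2093.

0.2093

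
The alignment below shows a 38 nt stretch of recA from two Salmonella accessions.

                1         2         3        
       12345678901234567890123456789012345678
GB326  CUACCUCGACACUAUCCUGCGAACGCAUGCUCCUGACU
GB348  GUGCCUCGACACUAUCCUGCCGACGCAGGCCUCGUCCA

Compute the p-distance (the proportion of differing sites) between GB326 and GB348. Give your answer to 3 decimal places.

Differing sites — 1:C/G; 3:A/G; 21:G/C; 22:A/G; 28:U/G; 31:U/C; 32:C/U; 34:U/G; 35:G/U; 36:A/C; 38:U/A.
There are 11 differences over 38 sites, so p = 11/38 = 0.289.

0.289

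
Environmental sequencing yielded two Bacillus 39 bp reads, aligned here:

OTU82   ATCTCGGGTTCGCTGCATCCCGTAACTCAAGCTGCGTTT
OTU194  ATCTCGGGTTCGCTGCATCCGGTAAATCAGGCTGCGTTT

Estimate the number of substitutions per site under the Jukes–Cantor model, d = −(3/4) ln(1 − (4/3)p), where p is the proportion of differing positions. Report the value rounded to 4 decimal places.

0.0812

The sequences differ at positions 21 (C/G), 26 (C/A), 30 (A/G).
p = 3/39 = 0.076923.
d = −0.75 · ln(1 − (4/3)·0.076923) = −0.75 · ln(0.897436) = −0.75 · (-0.108213) = 0.0812.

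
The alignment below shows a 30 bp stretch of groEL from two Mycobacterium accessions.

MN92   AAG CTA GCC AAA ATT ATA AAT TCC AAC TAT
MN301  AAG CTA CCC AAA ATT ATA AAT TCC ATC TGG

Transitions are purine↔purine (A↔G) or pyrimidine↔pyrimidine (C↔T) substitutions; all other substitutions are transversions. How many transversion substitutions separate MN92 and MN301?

Differing sites — 7:G/C (Tv); 26:A/T (Tv); 29:A/G (Ti); 30:T/G (Tv).
Of the 4 differences, 1 transition and 3 transversions, so the answer is 3.

3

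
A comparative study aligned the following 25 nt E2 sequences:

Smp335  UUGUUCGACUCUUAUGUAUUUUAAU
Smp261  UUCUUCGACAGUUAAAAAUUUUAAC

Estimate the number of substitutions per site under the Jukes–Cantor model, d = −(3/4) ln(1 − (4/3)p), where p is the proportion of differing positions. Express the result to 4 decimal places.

0.3505

Differing sites — 3:G/C; 10:U/A; 11:C/G; 15:U/A; 16:G/A; 17:U/A; 25:U/C.
p = 7/25 = 0.280000.
d = −0.75 · ln(1 − (4/3)·0.280000) = −0.75 · ln(0.626667) = −0.75 · (-0.467340) = 0.3505.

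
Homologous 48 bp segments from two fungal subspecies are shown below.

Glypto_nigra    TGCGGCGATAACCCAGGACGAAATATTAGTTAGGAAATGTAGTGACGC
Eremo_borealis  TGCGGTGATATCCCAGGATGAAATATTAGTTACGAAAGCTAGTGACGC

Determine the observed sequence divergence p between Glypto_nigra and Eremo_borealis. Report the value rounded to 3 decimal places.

0.125

The sequences differ at positions 6 (C/T), 11 (A/T), 19 (C/T), 33 (G/C), 38 (T/G), 39 (G/C).
There are 6 differences over 48 sites, so p = 6/48 = 0.125.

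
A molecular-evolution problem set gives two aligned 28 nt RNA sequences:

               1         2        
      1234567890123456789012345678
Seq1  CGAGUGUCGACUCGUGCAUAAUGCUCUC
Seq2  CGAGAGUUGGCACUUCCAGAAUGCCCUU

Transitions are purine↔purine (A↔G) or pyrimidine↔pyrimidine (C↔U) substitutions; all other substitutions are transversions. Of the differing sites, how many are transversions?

Mismatches occur at site 5 (U→A, transversion), site 8 (C→U, transition), site 10 (A→G, transition), site 12 (U→A, transversion), site 14 (G→U, transversion), site 16 (G→C, transversion), site 19 (U→G, transversion), site 25 (U→C, transition), site 28 (C→U, transition).
Of the 9 differences, 4 transitions and 5 transversions, so the answer is 5.

5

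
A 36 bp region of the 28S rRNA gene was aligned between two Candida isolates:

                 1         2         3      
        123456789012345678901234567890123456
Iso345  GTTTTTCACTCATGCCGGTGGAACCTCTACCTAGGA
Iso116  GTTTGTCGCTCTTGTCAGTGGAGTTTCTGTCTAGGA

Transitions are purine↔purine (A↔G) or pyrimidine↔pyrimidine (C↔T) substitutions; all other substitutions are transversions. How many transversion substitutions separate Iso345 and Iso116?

Mismatches occur at site 5 (T↔G, transversion), site 8 (A↔G, transition), site 12 (A↔T, transversion), site 15 (C↔T, transition), site 17 (G↔A, transition), site 23 (A↔G, transition), site 24 (C↔T, transition), site 25 (C↔T, transition), site 29 (A↔G, transition), site 30 (C↔T, transition).
Of the 10 differences, 8 transitions and 2 transversions, so the answer is 2.

2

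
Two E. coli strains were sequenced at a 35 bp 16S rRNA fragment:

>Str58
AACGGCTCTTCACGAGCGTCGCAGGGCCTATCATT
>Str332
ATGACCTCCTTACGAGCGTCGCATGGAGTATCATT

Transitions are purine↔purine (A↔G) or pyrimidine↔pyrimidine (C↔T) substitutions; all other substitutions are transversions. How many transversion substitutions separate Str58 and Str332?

6

Mismatches occur at site 2 (A↔T, transversion), site 3 (C↔G, transversion), site 4 (G↔A, transition), site 5 (G↔C, transversion), site 9 (T↔C, transition), site 11 (C↔T, transition), site 24 (G↔T, transversion), site 27 (C↔A, transversion), site 28 (C↔G, transversion).
Of the 9 differences, 3 transitions and 6 transversions, so the answer is 6.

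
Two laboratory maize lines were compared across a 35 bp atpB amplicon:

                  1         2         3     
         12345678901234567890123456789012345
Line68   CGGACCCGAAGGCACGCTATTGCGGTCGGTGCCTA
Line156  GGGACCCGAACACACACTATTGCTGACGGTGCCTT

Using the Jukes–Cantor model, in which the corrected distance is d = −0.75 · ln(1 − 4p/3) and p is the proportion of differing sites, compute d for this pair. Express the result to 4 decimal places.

0.2326

Mismatches occur at site 1 (C→G), site 11 (G→C), site 12 (G→A), site 16 (G→A), site 24 (G→T), site 26 (T→A), site 35 (A→T).
p = 7/35 = 0.200000.
d = −0.75 · ln(1 − (4/3)·0.200000) = −0.75 · ln(0.733333) = −0.75 · (-0.310155) = 0.2326.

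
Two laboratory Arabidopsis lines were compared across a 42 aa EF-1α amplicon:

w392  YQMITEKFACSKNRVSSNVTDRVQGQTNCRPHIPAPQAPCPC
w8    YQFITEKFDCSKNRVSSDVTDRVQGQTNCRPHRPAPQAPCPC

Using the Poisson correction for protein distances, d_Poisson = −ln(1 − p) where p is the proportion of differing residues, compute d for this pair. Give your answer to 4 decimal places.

The sequences differ at positions 3 (M/F), 9 (A/D), 18 (N/D), 33 (I/R).
p = 4/42 = 0.095238.
d = −ln(1 − 0.095238) = −ln(0.904762) = 0.1001.

0.1001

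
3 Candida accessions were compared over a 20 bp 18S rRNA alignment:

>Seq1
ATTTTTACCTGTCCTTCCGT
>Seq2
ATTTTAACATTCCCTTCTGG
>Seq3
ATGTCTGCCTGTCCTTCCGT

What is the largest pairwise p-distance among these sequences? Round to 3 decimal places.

0.450

Pairwise Hamming distances:
  Seq1 vs Seq2: 6
  Seq1 vs Seq3: 3
  Seq2 vs Seq3: 9
The largest is 9 mismatches, between Seq2 and Seq3; p = 9/20 = 0.450.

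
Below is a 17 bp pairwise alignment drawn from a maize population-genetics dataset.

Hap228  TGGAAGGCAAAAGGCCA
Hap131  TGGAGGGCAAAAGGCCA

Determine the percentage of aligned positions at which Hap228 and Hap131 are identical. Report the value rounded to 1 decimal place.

94.1%

The sequences differ at position 5 (A/G).
16 of the 17 sites match, so the percent identity is 16/17 × 100 = 94.1%.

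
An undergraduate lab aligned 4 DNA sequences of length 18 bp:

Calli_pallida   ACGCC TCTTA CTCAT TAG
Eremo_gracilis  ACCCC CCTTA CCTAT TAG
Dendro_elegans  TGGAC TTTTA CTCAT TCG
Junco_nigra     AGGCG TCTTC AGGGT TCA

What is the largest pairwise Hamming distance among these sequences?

11

Pairwise Hamming distances:
  Calli_pallida vs Eremo_gracilis: 4
  Calli_pallida vs Dendro_elegans: 5
  Calli_pallida vs Junco_nigra: 9
  Eremo_gracilis vs Dendro_elegans: 9
  Eremo_gracilis vs Junco_nigra: 11
  Dendro_elegans vs Junco_nigra: 10
The largest is 11, between Eremo_gracilis and Junco_nigra.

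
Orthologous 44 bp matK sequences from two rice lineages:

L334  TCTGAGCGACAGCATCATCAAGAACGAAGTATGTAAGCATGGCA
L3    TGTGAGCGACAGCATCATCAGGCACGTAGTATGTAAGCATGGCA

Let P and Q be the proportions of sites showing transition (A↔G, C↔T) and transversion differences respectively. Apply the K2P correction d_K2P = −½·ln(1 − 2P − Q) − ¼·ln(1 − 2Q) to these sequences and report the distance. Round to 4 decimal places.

Mismatches occur at site 2 (C→G, transversion), site 21 (A→G, transition), site 23 (A→C, transversion), site 27 (A→T, transversion).
Of the 4 differences, 1 transition and 3 transversions over 44 sites: P = 1/44 = 0.022727, Q = 3/44 = 0.068182.
d = −0.5·ln(0.886364) − 0.25·ln(0.863636) = −0.5·(-0.120628) − 0.25·(-0.146604) = 0.0970.

0.0970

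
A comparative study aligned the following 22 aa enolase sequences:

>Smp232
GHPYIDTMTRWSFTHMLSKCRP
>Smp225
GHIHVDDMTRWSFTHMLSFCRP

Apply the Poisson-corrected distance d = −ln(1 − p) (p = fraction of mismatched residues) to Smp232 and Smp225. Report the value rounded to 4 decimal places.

0.2578

Mismatches occur at site 3 (P↔I), site 4 (Y↔H), site 5 (I↔V), site 7 (T↔D), site 19 (K↔F).
p = 5/22 = 0.227273.
d = −ln(1 − 0.227273) = −ln(0.772727) = 0.2578.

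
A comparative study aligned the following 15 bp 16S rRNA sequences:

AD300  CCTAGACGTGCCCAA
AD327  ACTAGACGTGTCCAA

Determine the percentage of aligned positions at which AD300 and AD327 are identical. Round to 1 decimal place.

Differing sites — 1:C/A; 11:C/T.
13 of the 15 sites match, so the percent identity is 13/15 × 100 = 86.7%.

86.7%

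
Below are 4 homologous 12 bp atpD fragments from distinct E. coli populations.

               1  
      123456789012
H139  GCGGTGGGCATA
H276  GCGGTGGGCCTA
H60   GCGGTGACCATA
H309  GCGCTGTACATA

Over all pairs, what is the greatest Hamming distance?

Pairwise Hamming distances:
  H139 vs H276: 1
  H139 vs H60: 2
  H139 vs H309: 3
  H276 vs H60: 3
  H276 vs H309: 4
  H60 vs H309: 3
The largest is 4, between H276 and H309.

4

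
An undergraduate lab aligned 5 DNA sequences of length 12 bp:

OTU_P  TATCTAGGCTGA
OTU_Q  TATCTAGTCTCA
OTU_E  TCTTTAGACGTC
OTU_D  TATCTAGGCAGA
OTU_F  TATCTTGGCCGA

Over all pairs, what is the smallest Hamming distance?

Pairwise Hamming distances:
  OTU_P vs OTU_Q: 2
  OTU_P vs OTU_E: 6
  OTU_P vs OTU_D: 1
  OTU_P vs OTU_F: 2
  OTU_Q vs OTU_E: 6
  OTU_Q vs OTU_D: 3
  OTU_Q vs OTU_F: 4
  OTU_E vs OTU_D: 6
  OTU_E vs OTU_F: 7
  OTU_D vs OTU_F: 2
The smallest is 1, between OTU_P and OTU_D.

1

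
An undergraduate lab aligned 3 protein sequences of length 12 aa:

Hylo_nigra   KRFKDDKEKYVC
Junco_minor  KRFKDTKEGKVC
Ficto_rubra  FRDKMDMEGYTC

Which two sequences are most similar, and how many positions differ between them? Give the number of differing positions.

3

Pairwise Hamming distances:
  Hylo_nigra vs Junco_minor: 3
  Hylo_nigra vs Ficto_rubra: 6
  Junco_minor vs Ficto_rubra: 7
The smallest is 3, between Hylo_nigra and Junco_minor.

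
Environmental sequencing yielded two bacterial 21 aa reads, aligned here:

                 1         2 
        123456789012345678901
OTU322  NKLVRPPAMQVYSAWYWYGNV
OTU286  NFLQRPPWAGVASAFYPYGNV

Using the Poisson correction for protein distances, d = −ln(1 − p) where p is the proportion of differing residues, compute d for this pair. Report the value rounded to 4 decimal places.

Differing sites — 2:K/F; 4:V/Q; 8:A/W; 9:M/A; 10:Q/G; 12:Y/A; 15:W/F; 17:W/P.
p = 8/21 = 0.380952.
d = −ln(1 − 0.380952) = −ln(0.619048) = 0.4796.

0.4796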